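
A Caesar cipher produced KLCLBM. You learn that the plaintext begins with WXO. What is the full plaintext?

WXOXNY

From the crib: K(10)−W(22)=-12≡14, so the shift is 14.
Subtract 14 from each ciphertext letter:
K(10): 10−14=-4≡22 → W
L(11): 11−14=-3≡23 → X
C(2): 2−14=-12≡14 → O
L(11): 11−14=-3≡23 → X
B(1): 1−14=-13≡13 → N
M(12): 12−14=-2≡24 → Y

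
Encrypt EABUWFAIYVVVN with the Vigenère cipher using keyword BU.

Repeat the key across the message: BUBUBUBUBUBUB
E(4)+B(1): 5 → F
A(0)+U(20): 20 → U
B(1)+B(1): 2 → C
U(20)+U(20): 40≡14 → O
W(22)+B(1): 23 → X
F(5)+U(20): 25 → Z
A(0)+B(1): 1 → B
I(8)+U(20): 28≡2 → C
Y(24)+B(1): 25 → Z
V(21)+U(20): 41≡15 → P
V(21)+B(1): 22 → W
V(21)+U(20): 41≡15 → P
N(13)+B(1): 14 → O

FUCOXZBCZPWPO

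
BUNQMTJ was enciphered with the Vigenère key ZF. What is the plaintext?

CPOLNOK

Repeat the key across the ciphertext: ZFZFZFZ
B(1)−Z(25): -24≡2 → C
U(20)−F(5): 15 → P
N(13)−Z(25): -12≡14 → O
Q(16)−F(5): 11 → L
M(12)−Z(25): -13≡13 → N
T(19)−F(5): 14 → O
J(9)−Z(25): -16≡10 → K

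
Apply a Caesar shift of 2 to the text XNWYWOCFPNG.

ZPYAYQEHRPI

X(23): 23+2=25 → Z
N(13): 13+2=15 → P
W(22): 22+2=24 → Y
Y(24): 24+2=26≡0 → A
W(22): 22+2=24 → Y
O(14): 14+2=16 → Q
C(2): 2+2=4 → E
F(5): 5+2=7 → H
P(15): 15+2=17 → R
N(13): 13+2=15 → P
G(6): 6+2=8 → I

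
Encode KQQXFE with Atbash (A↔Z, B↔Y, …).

PJJCUV

K(10) → P(15)
Q(16) → J(9)
Q(16) → J(9)
X(23) → C(2)
F(5) → U(20)
E(4) → V(21)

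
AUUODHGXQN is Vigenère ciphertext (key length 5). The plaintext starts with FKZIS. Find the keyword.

VKVGL

Subtract each crib letter from the matching ciphertext letter (mod 26):
A(0)−F(5)=-5≡21 → V
U(20)−K(10)=10 → K
U(20)−Z(25)=-5≡21 → V
O(14)−I(8)=6 → G
D(3)−S(18)=-15≡11 → L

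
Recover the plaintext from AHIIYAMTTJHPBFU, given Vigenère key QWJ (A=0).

KLZSCRWXKTLGLJL

Repeat the key across the ciphertext: QWJQWJQWJQWJQWJ
A(0)−Q(16): -16≡10 → K
H(7)−W(22): -15≡11 → L
I(8)−J(9): -1≡25 → Z
I(8)−Q(16): -8≡18 → S
Y(24)−W(22): 2 → C
A(0)−J(9): -9≡17 → R
M(12)−Q(16): -4≡22 → W
T(19)−W(22): -3≡23 → X
T(19)−J(9): 10 → K
J(9)−Q(16): -7≡19 → T
H(7)−W(22): -15≡11 → L
P(15)−J(9): 6 → G
B(1)−Q(16): -15≡11 → L
F(5)−W(22): -17≡9 → J
U(20)−J(9): 11 → L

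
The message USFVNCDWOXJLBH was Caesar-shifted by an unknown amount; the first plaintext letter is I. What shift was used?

From the crib: U(20)−I(8)=12, so the shift is 12.

12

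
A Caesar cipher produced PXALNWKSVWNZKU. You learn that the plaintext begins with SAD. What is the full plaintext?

SADOQZNVYZQCNX

From the crib: P(15)−S(18)=-3≡23, so the shift is 23.
Subtract 23 from each ciphertext letter:
P(15): 15−23=-8≡18 → S
X(23): 23−23=0 → A
A(0): 0−23=-23≡3 → D
L(11): 11−23=-12≡14 → O
N(13): 13−23=-10≡16 → Q
W(22): 22−23=-1≡25 → Z
K(10): 10−23=-13≡13 → N
S(18): 18−23=-5≡21 → V
V(21): 21−23=-2≡24 → Y
W(22): 22−23=-1≡25 → Z
N(13): 13−23=-10≡16 → Q
Z(25): 25−23=2 → C
K(10): 10−23=-13≡13 → N
U(20): 20−23=-3≡23 → X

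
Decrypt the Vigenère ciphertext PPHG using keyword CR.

Repeat the key across the ciphertext: CRCR
P(15)−C(2): 13 → N
P(15)−R(17): -2≡24 → Y
H(7)−C(2): 5 → F
G(6)−R(17): -11≡15 → P

NYFP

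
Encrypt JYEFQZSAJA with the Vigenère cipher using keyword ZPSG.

INWLPOKGIP

Repeat the key across the message: ZPSGZPSGZP
J(9)+Z(25): 34≡8 → I
Y(24)+P(15): 39≡13 → N
E(4)+S(18): 22 → W
F(5)+G(6): 11 → L
Q(16)+Z(25): 41≡15 → P
Z(25)+P(15): 40≡14 → O
S(18)+S(18): 36≡10 → K
A(0)+G(6): 6 → G
J(9)+Z(25): 34≡8 → I
A(0)+P(15): 15 → P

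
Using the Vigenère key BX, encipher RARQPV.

SXSNQS

Repeat the key across the message: BXBXBX
R(17)+B(1): 18 → S
A(0)+X(23): 23 → X
R(17)+B(1): 18 → S
Q(16)+X(23): 39≡13 → N
P(15)+B(1): 16 → Q
V(21)+X(23): 44≡18 → S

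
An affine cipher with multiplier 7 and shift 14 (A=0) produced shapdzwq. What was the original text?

izyprjqe

The inverse of 7 mod 26 is 15, since 7·15=105≡1. Apply D(y)=15·(y−14) mod 26:
s(18): 15·(18−14)=60≡8 → i
h(7): 15·(7−14)=-105≡25 → z
a(0): 15·(0−14)=-210≡24 → y
p(15): 15·(15−14)=15 → p
d(3): 15·(3−14)=-165≡17 → r
z(25): 15·(25−14)=165≡9 → j
w(22): 15·(22−14)=120≡16 → q
q(16): 15·(16−14)=30≡4 → e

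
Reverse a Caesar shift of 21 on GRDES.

G(6): 6−21=-15≡11 → L
R(17): 17−21=-4≡22 → W
D(3): 3−21=-18≡8 → I
E(4): 4−21=-17≡9 → J
S(18): 18−21=-3≡23 → X

LWIJX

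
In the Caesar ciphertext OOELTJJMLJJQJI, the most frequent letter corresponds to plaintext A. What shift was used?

The most frequent ciphertext letter is J (appears 5 times).
J is position 9; A is position 0.
Shift = 9.

9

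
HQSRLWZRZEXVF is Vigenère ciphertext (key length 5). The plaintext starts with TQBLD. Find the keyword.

OARGI

Subtract each crib letter from the matching ciphertext letter (mod 26):
H(7)−T(19)=-12≡14 → O
Q(16)−Q(16)=0 → A
S(18)−B(1)=17 → R
R(17)−L(11)=6 → G
L(11)−D(3)=8 → I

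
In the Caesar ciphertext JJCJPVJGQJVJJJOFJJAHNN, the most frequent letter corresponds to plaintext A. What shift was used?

9

The most frequent ciphertext letter is J (appears 10 times).
J is position 9; A is position 0.
Shift = 9.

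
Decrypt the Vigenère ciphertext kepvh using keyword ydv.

mbuxe

Repeat the key across the ciphertext: ydvyd
k(10)−y(24): -14≡12 → m
e(4)−d(3): 1 → b
p(15)−v(21): -6≡20 → u
v(21)−y(24): -3≡23 → x
h(7)−d(3): 4 → e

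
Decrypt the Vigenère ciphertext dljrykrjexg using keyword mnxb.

Repeat the key across the ciphertext: mnxbmnxbmnx
d(3)−m(12): -9≡17 → r
l(11)−n(13): -2≡24 → y
j(9)−x(23): -14≡12 → m
r(17)−b(1): 16 → q
y(24)−m(12): 12 → m
k(10)−n(13): -3≡23 → x
r(17)−x(23): -6≡20 → u
j(9)−b(1): 8 → i
e(4)−m(12): -8≡18 → s
x(23)−n(13): 10 → k
g(6)−x(23): -17≡9 → j

rymqmxuiskj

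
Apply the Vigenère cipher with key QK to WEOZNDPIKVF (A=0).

Repeat the key across the message: QKQKQKQKQKQ
W(22)+Q(16): 38≡12 → M
E(4)+K(10): 14 → O
O(14)+Q(16): 30≡4 → E
Z(25)+K(10): 35≡9 → J
N(13)+Q(16): 29≡3 → D
D(3)+K(10): 13 → N
P(15)+Q(16): 31≡5 → F
I(8)+K(10): 18 → S
K(10)+Q(16): 26≡0 → A
V(21)+K(10): 31≡5 → F
F(5)+Q(16): 21 → V

MOEJDNFSAFV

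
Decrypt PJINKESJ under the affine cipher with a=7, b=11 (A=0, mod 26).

IWHELZBW

The inverse of 7 mod 26 is 15, since 7·15=105≡1. Apply D(y)=15·(y−11) mod 26:
P(15): 15·(15−11)=60≡8 → I
J(9): 15·(9−11)=-30≡22 → W
I(8): 15·(8−11)=-45≡7 → H
N(13): 15·(13−11)=30≡4 → E
K(10): 15·(10−11)=-15≡11 → L
E(4): 15·(4−11)=-105≡25 → Z
S(18): 15·(18−11)=105≡1 → B
J(9): 15·(9−11)=-30≡22 → W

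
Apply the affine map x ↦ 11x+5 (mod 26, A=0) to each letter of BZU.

B(1): 11·1+5=16 → Q
Z(25): 11·25+5=280≡20 → U
U(20): 11·20+5=225≡17 → R

QUR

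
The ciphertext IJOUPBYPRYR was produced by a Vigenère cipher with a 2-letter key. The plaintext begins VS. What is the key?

Subtract each crib letter from the matching ciphertext letter (mod 26):
I(8)−V(21)=-13≡13 → N
J(9)−S(18)=-9≡17 → R

NR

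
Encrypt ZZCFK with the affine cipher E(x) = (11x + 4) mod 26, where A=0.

Z(25): 11·25+4=279≡19 → T
Z(25): 11·25+4=279≡19 → T
C(2): 11·2+4=26≡0 → A
F(5): 11·5+4=59≡7 → H
K(10): 11·10+4=114≡10 → K

TTAHK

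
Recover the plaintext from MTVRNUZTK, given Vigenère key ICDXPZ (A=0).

ERSUYVRRH

Repeat the key across the ciphertext: ICDXPZICD
M(12)−I(8): 4 → E
T(19)−C(2): 17 → R
V(21)−D(3): 18 → S
R(17)−X(23): -6≡20 → U
N(13)−P(15): -2≡24 → Y
U(20)−Z(25): -5≡21 → V
Z(25)−I(8): 17 → R
T(19)−C(2): 17 → R
K(10)−D(3): 7 → H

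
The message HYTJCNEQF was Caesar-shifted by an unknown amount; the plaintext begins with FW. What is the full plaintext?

FWRHALCOD

From the crib: H(7)−F(5)=2, so the shift is 2.
Subtract 2 from each ciphertext letter:
H(7): 7−2=5 → F
Y(24): 24−2=22 → W
T(19): 19−2=17 → R
J(9): 9−2=7 → H
C(2): 2−2=0 → A
N(13): 13−2=11 → L
E(4): 4−2=2 → C
Q(16): 16−2=14 → O
F(5): 5−2=3 → D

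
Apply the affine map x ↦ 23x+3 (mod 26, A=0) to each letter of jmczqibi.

ctxghfaf

j(9): 23·9+3=210≡2 → c
m(12): 23·12+3=279≡19 → t
c(2): 23·2+3=49≡23 → x
z(25): 23·25+3=578≡6 → g
q(16): 23·16+3=371≡7 → h
i(8): 23·8+3=187≡5 → f
b(1): 23·1+3=26≡0 → a
i(8): 23·8+3=187≡5 → f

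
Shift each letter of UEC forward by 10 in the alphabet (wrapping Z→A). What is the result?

EOM

U(20): 20+10=30≡4 → E
E(4): 4+10=14 → O
C(2): 2+10=12 → M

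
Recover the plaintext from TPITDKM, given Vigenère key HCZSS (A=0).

MNJBLDK

Repeat the key across the ciphertext: HCZSSHC
T(19)−H(7): 12 → M
P(15)−C(2): 13 → N
I(8)−Z(25): -17≡9 → J
T(19)−S(18): 1 → B
D(3)−S(18): -15≡11 → L
K(10)−H(7): 3 → D
M(12)−C(2): 10 → K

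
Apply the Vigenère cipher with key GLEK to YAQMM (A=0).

ELUWS

Repeat the key across the message: GLEKG
Y(24)+G(6): 30≡4 → E
A(0)+L(11): 11 → L
Q(16)+E(4): 20 → U
M(12)+K(10): 22 → W
M(12)+G(6): 18 → S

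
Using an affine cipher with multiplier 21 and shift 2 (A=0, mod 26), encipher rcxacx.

vsrcsr

r(17): 21·17+2=359≡21 → v
c(2): 21·2+2=44≡18 → s
x(23): 21·23+2=485≡17 → r
a(0): 21·0+2=2 → c
c(2): 21·2+2=44≡18 → s
x(23): 21·23+2=485≡17 → r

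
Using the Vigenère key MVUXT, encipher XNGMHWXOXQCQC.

JIAJAISIUJOLW

Repeat the key across the message: MVUXTMVUXTMVU
X(23)+M(12): 35≡9 → J
N(13)+V(21): 34≡8 → I
G(6)+U(20): 26≡0 → A
M(12)+X(23): 35≡9 → J
H(7)+T(19): 26≡0 → A
W(22)+M(12): 34≡8 → I
X(23)+V(21): 44≡18 → S
O(14)+U(20): 34≡8 → I
X(23)+X(23): 46≡20 → U
Q(16)+T(19): 35≡9 → J
C(2)+M(12): 14 → O
Q(16)+V(21): 37≡11 → L
C(2)+U(20): 22 → W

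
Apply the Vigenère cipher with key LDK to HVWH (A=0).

Repeat the key across the message: LDKL
H(7)+L(11): 18 → S
V(21)+D(3): 24 → Y
W(22)+K(10): 32≡6 → G
H(7)+L(11): 18 → S

SYGS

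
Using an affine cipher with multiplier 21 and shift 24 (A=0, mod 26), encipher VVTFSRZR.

XXHZMRDR

V(21): 21·21+24=465≡23 → X
V(21): 21·21+24=465≡23 → X
T(19): 21·19+24=423≡7 → H
F(5): 21·5+24=129≡25 → Z
S(18): 21·18+24=402≡12 → M
R(17): 21·17+24=381≡17 → R
Z(25): 21·25+24=549≡3 → D
R(17): 21·17+24=381≡17 → R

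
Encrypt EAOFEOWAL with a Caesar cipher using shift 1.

FBPGFPXBM

E(4): 4+1=5 → F
A(0): 0+1=1 → B
O(14): 14+1=15 → P
F(5): 5+1=6 → G
E(4): 4+1=5 → F
O(14): 14+1=15 → P
W(22): 22+1=23 → X
A(0): 0+1=1 → B
L(11): 11+1=12 → M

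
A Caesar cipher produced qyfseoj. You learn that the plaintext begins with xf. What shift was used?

From the crib: q(16)−x(23)=-7≡19, so the shift is 19.

19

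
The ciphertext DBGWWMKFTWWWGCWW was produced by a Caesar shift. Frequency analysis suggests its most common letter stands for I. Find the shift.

The most frequent ciphertext letter is W (appears 7 times).
W is position 22; I is position 8.
Shift = 14.

14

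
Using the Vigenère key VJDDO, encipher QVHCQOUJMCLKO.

LEKFEJDMPQGTR

Repeat the key across the message: VJDDOVJDDOVJD
Q(16)+V(21): 37≡11 → L
V(21)+J(9): 30≡4 → E
H(7)+D(3): 10 → K
C(2)+D(3): 5 → F
Q(16)+O(14): 30≡4 → E
O(14)+V(21): 35≡9 → J
U(20)+J(9): 29≡3 → D
J(9)+D(3): 12 → M
M(12)+D(3): 15 → P
C(2)+O(14): 16 → Q
L(11)+V(21): 32≡6 → G
K(10)+J(9): 19 → T
O(14)+D(3): 17 → R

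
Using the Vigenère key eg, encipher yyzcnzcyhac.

Repeat the key across the message: egegegegege
y(24)+e(4): 28≡2 → c
y(24)+g(6): 30≡4 → e
z(25)+e(4): 29≡3 → d
c(2)+g(6): 8 → i
n(13)+e(4): 17 → r
z(25)+g(6): 31≡5 → f
c(2)+e(4): 6 → g
y(24)+g(6): 30≡4 → e
h(7)+e(4): 11 → l
a(0)+g(6): 6 → g
c(2)+e(4): 6 → g

cedirfgelgg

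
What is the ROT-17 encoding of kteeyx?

k(10): 10+17=27≡1 → b
t(19): 19+17=36≡10 → k
e(4): 4+17=21 → v
e(4): 4+17=21 → v
y(24): 24+17=41≡15 → p
x(23): 23+17=40≡14 → o

bkvvpo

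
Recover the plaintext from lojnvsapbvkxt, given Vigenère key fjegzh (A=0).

Repeat the key across the ciphertext: fjegzhfjegzhf
l(11)−f(5): 6 → g
o(14)−j(9): 5 → f
j(9)−e(4): 5 → f
n(13)−g(6): 7 → h
v(21)−z(25): -4≡22 → w
s(18)−h(7): 11 → l
a(0)−f(5): -5≡21 → v
p(15)−j(9): 6 → g
b(1)−e(4): -3≡23 → x
v(21)−g(6): 15 → p
k(10)−z(25): -15≡11 → l
x(23)−h(7): 16 → q
t(19)−f(5): 14 → o

gffhwlvgxplqo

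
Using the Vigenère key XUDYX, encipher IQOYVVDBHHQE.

Repeat the key across the message: XUDYXXUDYXXU
I(8)+X(23): 31≡5 → F
Q(16)+U(20): 36≡10 → K
O(14)+D(3): 17 → R
Y(24)+Y(24): 48≡22 → W
V(21)+X(23): 44≡18 → S
V(21)+X(23): 44≡18 → S
D(3)+U(20): 23 → X
B(1)+D(3): 4 → E
H(7)+Y(24): 31≡5 → F
H(7)+X(23): 30≡4 → E
Q(16)+X(23): 39≡13 → N
E(4)+U(20): 24 → Y

FKRWSSXEFENY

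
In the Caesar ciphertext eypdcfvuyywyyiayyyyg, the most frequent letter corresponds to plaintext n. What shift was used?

The most frequent ciphertext letter is y (appears 9 times).
y is position 24; n is position 13.
Shift = 11.

11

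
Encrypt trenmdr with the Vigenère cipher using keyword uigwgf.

nzkjsil

Repeat the key across the message: uigwgfu
t(19)+u(20): 39≡13 → n
r(17)+i(8): 25 → z
e(4)+g(6): 10 → k
n(13)+w(22): 35≡9 → j
m(12)+g(6): 18 → s
d(3)+f(5): 8 → i
r(17)+u(20): 37≡11 → l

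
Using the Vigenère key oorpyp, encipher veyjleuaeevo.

jspyjtiovttd

Repeat the key across the message: oorpypoorpyp
v(21)+o(14): 35≡9 → j
e(4)+o(14): 18 → s
y(24)+r(17): 41≡15 → p
j(9)+p(15): 24 → y
l(11)+y(24): 35≡9 → j
e(4)+p(15): 19 → t
u(20)+o(14): 34≡8 → i
a(0)+o(14): 14 → o
e(4)+r(17): 21 → v
e(4)+p(15): 19 → t
v(21)+y(24): 45≡19 → t
o(14)+p(15): 29≡3 → d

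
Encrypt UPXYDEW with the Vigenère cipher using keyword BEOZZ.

Repeat the key across the message: BEOZZBE
U(20)+B(1): 21 → V
P(15)+E(4): 19 → T
X(23)+O(14): 37≡11 → L
Y(24)+Z(25): 49≡23 → X
D(3)+Z(25): 28≡2 → C
E(4)+B(1): 5 → F
W(22)+E(4): 26≡0 → A

VTLXCFA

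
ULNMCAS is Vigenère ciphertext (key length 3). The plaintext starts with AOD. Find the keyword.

Subtract each crib letter from the matching ciphertext letter (mod 26):
U(20)−A(0)=20 → U
L(11)−O(14)=-3≡23 → X
N(13)−D(3)=10 → K

UXK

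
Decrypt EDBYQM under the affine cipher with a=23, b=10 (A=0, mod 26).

CLDEYI

The inverse of 23 mod 26 is 17, since 23·17=391≡1. Apply D(y)=17·(y−10) mod 26:
E(4): 17·(4−10)=-102≡2 → C
D(3): 17·(3−10)=-119≡11 → L
B(1): 17·(1−10)=-153≡3 → D
Y(24): 17·(24−10)=238≡4 → E
Q(16): 17·(16−10)=102≡24 → Y
M(12): 17·(12−10)=34≡8 → I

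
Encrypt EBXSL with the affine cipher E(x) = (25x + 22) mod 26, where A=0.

SVZEL

E(4): 25·4+22=122≡18 → S
B(1): 25·1+22=47≡21 → V
X(23): 25·23+22=597≡25 → Z
S(18): 25·18+22=472≡4 → E
L(11): 25·11+22=297≡11 → L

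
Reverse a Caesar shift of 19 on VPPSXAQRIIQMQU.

CWWZEHXYPPXTXB

V(21): 21−19=2 → C
P(15): 15−19=-4≡22 → W
P(15): 15−19=-4≡22 → W
S(18): 18−19=-1≡25 → Z
X(23): 23−19=4 → E
A(0): 0−19=-19≡7 → H
Q(16): 16−19=-3≡23 → X
R(17): 17−19=-2≡24 → Y
I(8): 8−19=-11≡15 → P
I(8): 8−19=-11≡15 → P
Q(16): 16−19=-3≡23 → X
M(12): 12−19=-7≡19 → T
Q(16): 16−19=-3≡23 → X
U(20): 20−19=1 → B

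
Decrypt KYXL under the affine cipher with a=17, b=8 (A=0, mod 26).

The inverse of 17 mod 26 is 23, since 17·23=391≡1. Apply D(y)=23·(y−8) mod 26:
K(10): 23·(10−8)=46≡20 → U
Y(24): 23·(24−8)=368≡4 → E
X(23): 23·(23−8)=345≡7 → H
L(11): 23·(11−8)=69≡17 → R

UEHR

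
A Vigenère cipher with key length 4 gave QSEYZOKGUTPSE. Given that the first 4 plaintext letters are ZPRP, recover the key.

RDNJ

Subtract each crib letter from the matching ciphertext letter (mod 26):
Q(16)−Z(25)=-9≡17 → R
S(18)−P(15)=3 → D
E(4)−R(17)=-13≡13 → N
Y(24)−P(15)=9 → J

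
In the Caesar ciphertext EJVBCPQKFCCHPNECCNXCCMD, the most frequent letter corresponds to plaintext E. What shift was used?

24

The most frequent ciphertext letter is C (appears 7 times).
C is position 2; E is position 4.
Shift = -2≡24.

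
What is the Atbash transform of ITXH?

RGCS

I(8) → R(17)
T(19) → G(6)
X(23) → C(2)
H(7) → S(18)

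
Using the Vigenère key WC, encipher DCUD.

ZEQF

Repeat the key across the message: WCWC
D(3)+W(22): 25 → Z
C(2)+C(2): 4 → E
U(20)+W(22): 42≡16 → Q
D(3)+C(2): 5 → F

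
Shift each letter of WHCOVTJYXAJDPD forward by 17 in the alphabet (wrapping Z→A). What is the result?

W(22): 22+17=39≡13 → N
H(7): 7+17=24 → Y
C(2): 2+17=19 → T
O(14): 14+17=31≡5 → F
V(21): 21+17=38≡12 → M
T(19): 19+17=36≡10 → K
J(9): 9+17=26≡0 → A
Y(24): 24+17=41≡15 → P
X(23): 23+17=40≡14 → O
A(0): 0+17=17 → R
J(9): 9+17=26≡0 → A
D(3): 3+17=20 → U
P(15): 15+17=32≡6 → G
D(3): 3+17=20 → U

NYTFMKAPORAUGU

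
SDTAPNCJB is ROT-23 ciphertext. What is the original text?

S(18): 18−23=-5≡21 → V
D(3): 3−23=-20≡6 → G
T(19): 19−23=-4≡22 → W
A(0): 0−23=-23≡3 → D
P(15): 15−23=-8≡18 → S
N(13): 13−23=-10≡16 → Q
C(2): 2−23=-21≡5 → F
J(9): 9−23=-14≡12 → M
B(1): 1−23=-22≡4 → E

VGWDSQFME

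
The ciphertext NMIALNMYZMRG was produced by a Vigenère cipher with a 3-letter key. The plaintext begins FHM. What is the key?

Subtract each crib letter from the matching ciphertext letter (mod 26):
N(13)−F(5)=8 → I
M(12)−H(7)=5 → F
I(8)−M(12)=-4≡22 → W

IFW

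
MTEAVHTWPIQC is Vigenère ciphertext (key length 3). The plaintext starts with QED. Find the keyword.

WPB

Subtract each crib letter from the matching ciphertext letter (mod 26):
M(12)−Q(16)=-4≡22 → W
T(19)−E(4)=15 → P
E(4)−D(3)=1 → B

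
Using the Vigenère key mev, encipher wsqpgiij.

Repeat the key across the message: mevmevme
w(22)+m(12): 34≡8 → i
s(18)+e(4): 22 → w
q(16)+v(21): 37≡11 → l
p(15)+m(12): 27≡1 → b
g(6)+e(4): 10 → k
i(8)+v(21): 29≡3 → d
i(8)+m(12): 20 → u
j(9)+e(4): 13 → n

iwlbkdun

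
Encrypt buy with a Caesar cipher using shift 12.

ngk

b(1): 1+12=13 → n
u(20): 20+12=32≡6 → g
y(24): 24+12=36≡10 → k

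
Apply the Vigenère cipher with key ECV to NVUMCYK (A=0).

RXPQETO

Repeat the key across the message: ECVECVE
N(13)+E(4): 17 → R
V(21)+C(2): 23 → X
U(20)+V(21): 41≡15 → P
M(12)+E(4): 16 → Q
C(2)+C(2): 4 → E
Y(24)+V(21): 45≡19 → T
K(10)+E(4): 14 → O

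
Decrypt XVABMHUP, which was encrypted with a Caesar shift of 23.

AYDEPKXS

X(23): 23−23=0 → A
V(21): 21−23=-2≡24 → Y
A(0): 0−23=-23≡3 → D
B(1): 1−23=-22≡4 → E
M(12): 12−23=-11≡15 → P
H(7): 7−23=-16≡10 → K
U(20): 20−23=-3≡23 → X
P(15): 15−23=-8≡18 → S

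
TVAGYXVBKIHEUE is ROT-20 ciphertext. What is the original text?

T(19): 19−20=-1≡25 → Z
V(21): 21−20=1 → B
A(0): 0−20=-20≡6 → G
G(6): 6−20=-14≡12 → M
Y(24): 24−20=4 → E
X(23): 23−20=3 → D
V(21): 21−20=1 → B
B(1): 1−20=-19≡7 → H
K(10): 10−20=-10≡16 → Q
I(8): 8−20=-12≡14 → O
H(7): 7−20=-13≡13 → N
E(4): 4−20=-16≡10 → K
U(20): 20−20=0 → A
E(4): 4−20=-16≡10 → K

ZBGMEDBHQONKAK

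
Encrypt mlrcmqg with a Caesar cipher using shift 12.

yxdoycs

m(12): 12+12=24 → y
l(11): 11+12=23 → x
r(17): 17+12=29≡3 → d
c(2): 2+12=14 → o
m(12): 12+12=24 → y
q(16): 16+12=28≡2 → c
g(6): 6+12=18 → s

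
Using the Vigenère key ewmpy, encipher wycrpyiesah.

auognceqhyl

Repeat the key across the message: ewmpyewmpye
w(22)+e(4): 26≡0 → a
y(24)+w(22): 46≡20 → u
c(2)+m(12): 14 → o
r(17)+p(15): 32≡6 → g
p(15)+y(24): 39≡13 → n
y(24)+e(4): 28≡2 → c
i(8)+w(22): 30≡4 → e
e(4)+m(12): 16 → q
s(18)+p(15): 33≡7 → h
a(0)+y(24): 24 → y
h(7)+e(4): 11 → l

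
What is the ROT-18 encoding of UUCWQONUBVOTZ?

U(20): 20+18=38≡12 → M
U(20): 20+18=38≡12 → M
C(2): 2+18=20 → U
W(22): 22+18=40≡14 → O
Q(16): 16+18=34≡8 → I
O(14): 14+18=32≡6 → G
N(13): 13+18=31≡5 → F
U(20): 20+18=38≡12 → M
B(1): 1+18=19 → T
V(21): 21+18=39≡13 → N
O(14): 14+18=32≡6 → G
T(19): 19+18=37≡11 → L
Z(25): 25+18=43≡17 → R

MMUOIGFMTNGLR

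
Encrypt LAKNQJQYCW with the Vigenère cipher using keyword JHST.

Repeat the key across the message: JHSTJHSTJH
L(11)+J(9): 20 → U
A(0)+H(7): 7 → H
K(10)+S(18): 28≡2 → C
N(13)+T(19): 32≡6 → G
Q(16)+J(9): 25 → Z
J(9)+H(7): 16 → Q
Q(16)+S(18): 34≡8 → I
Y(24)+T(19): 43≡17 → R
C(2)+J(9): 11 → L
W(22)+H(7): 29≡3 → D

UHCGZQIRLD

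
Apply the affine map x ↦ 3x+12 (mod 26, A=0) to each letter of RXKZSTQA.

LDQJORIM

R(17): 3·17+12=63≡11 → L
X(23): 3·23+12=81≡3 → D
K(10): 3·10+12=42≡16 → Q
Z(25): 3·25+12=87≡9 → J
S(18): 3·18+12=66≡14 → O
T(19): 3·19+12=69≡17 → R
Q(16): 3·16+12=60≡8 → I
A(0): 3·0+12=12 → M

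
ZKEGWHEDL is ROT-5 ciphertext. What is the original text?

UFZBRCZYG

Z(25): 25−5=20 → U
K(10): 10−5=5 → F
E(4): 4−5=-1≡25 → Z
G(6): 6−5=1 → B
W(22): 22−5=17 → R
H(7): 7−5=2 → C
E(4): 4−5=-1≡25 → Z
D(3): 3−5=-2≡24 → Y
L(11): 11−5=6 → G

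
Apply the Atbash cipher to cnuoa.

c(2) → x(23)
n(13) → m(12)
u(20) → f(5)
o(14) → l(11)
a(0) → z(25)

xmflz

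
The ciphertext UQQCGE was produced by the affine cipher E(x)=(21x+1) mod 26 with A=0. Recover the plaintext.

The inverse of 21 mod 26 is 5, since 21·5=105≡1. Apply D(y)=5·(y−1) mod 26:
U(20): 5·(20−1)=95≡17 → R
Q(16): 5·(16−1)=75≡23 → X
Q(16): 5·(16−1)=75≡23 → X
C(2): 5·(2−1)=5 → F
G(6): 5·(6−1)=25 → Z
E(4): 5·(4−1)=15 → P

RXXFZP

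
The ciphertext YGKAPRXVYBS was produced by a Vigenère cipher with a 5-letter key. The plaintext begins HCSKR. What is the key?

Subtract each crib letter from the matching ciphertext letter (mod 26):
Y(24)−H(7)=17 → R
G(6)−C(2)=4 → E
K(10)−S(18)=-8≡18 → S
A(0)−K(10)=-10≡16 → Q
P(15)−R(17)=-2≡24 → Y

RESQY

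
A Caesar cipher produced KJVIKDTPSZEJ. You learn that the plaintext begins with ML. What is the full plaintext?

From the crib: K(10)−M(12)=-2≡24, so the shift is 24.
Subtract 24 from each ciphertext letter:
K(10): 10−24=-14≡12 → M
J(9): 9−24=-15≡11 → L
V(21): 21−24=-3≡23 → X
I(8): 8−24=-16≡10 → K
K(10): 10−24=-14≡12 → M
D(3): 3−24=-21≡5 → F
T(19): 19−24=-5≡21 → V
P(15): 15−24=-9≡17 → R
S(18): 18−24=-6≡20 → U
Z(25): 25−24=1 → B
E(4): 4−24=-20≡6 → G
J(9): 9−24=-15≡11 → L

MLXKMFVRUBGL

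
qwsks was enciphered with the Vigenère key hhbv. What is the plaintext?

Repeat the key across the ciphertext: hhbvh
q(16)−h(7): 9 → j
w(22)−h(7): 15 → p
s(18)−b(1): 17 → r
k(10)−v(21): -11≡15 → p
s(18)−h(7): 11 → l

jprpl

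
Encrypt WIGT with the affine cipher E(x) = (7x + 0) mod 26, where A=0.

W(22): 7·22+0=154≡24 → Y
I(8): 7·8+0=56≡4 → E
G(6): 7·6+0=42≡16 → Q
T(19): 7·19+0=133≡3 → D

YEQD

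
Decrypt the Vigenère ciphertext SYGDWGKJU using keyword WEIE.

WUYZACCFY

Repeat the key across the ciphertext: WEIEWEIEW
S(18)−W(22): -4≡22 → W
Y(24)−E(4): 20 → U
G(6)−I(8): -2≡24 → Y
D(3)−E(4): -1≡25 → Z
W(22)−W(22): 0 → A
G(6)−E(4): 2 → C
K(10)−I(8): 2 → C
J(9)−E(4): 5 → F
U(20)−W(22): -2≡24 → Y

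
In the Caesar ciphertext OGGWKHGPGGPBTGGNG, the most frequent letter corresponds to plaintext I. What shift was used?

The most frequent ciphertext letter is G (appears 8 times).
G is position 6; I is position 8.
Shift = -2≡24.

24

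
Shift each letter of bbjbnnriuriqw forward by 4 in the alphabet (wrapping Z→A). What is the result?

b(1): 1+4=5 → f
b(1): 1+4=5 → f
j(9): 9+4=13 → n
b(1): 1+4=5 → f
n(13): 13+4=17 → r
n(13): 13+4=17 → r
r(17): 17+4=21 → v
i(8): 8+4=12 → m
u(20): 20+4=24 → y
r(17): 17+4=21 → v
i(8): 8+4=12 → m
q(16): 16+4=20 → u
w(22): 22+4=26≡0 → a

ffnfrrvmyvmua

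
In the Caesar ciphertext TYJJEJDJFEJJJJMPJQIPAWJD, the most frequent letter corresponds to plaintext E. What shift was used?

The most frequent ciphertext letter is J (appears 10 times).
J is position 9; E is position 4.
Shift = 5.

5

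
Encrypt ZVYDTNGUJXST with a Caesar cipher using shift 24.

Z(25): 25+24=49≡23 → X
V(21): 21+24=45≡19 → T
Y(24): 24+24=48≡22 → W
D(3): 3+24=27≡1 → B
T(19): 19+24=43≡17 → R
N(13): 13+24=37≡11 → L
G(6): 6+24=30≡4 → E
U(20): 20+24=44≡18 → S
J(9): 9+24=33≡7 → H
X(23): 23+24=47≡21 → V
S(18): 18+24=42≡16 → Q
T(19): 19+24=43≡17 → R

XTWBRLESHVQR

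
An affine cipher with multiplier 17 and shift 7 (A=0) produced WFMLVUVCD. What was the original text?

HGLOKNKPM

The inverse of 17 mod 26 is 23, since 17·23=391≡1. Apply D(y)=23·(y−7) mod 26:
W(22): 23·(22−7)=345≡7 → H
F(5): 23·(5−7)=-46≡6 → G
M(12): 23·(12−7)=115≡11 → L
L(11): 23·(11−7)=92≡14 → O
V(21): 23·(21−7)=322≡10 → K
U(20): 23·(20−7)=299≡13 → N
V(21): 23·(21−7)=322≡10 → K
C(2): 23·(2−7)=-115≡15 → P
D(3): 23·(3−7)=-92≡12 → M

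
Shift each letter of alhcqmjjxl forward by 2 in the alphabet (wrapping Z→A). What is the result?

a(0): 0+2=2 → c
l(11): 11+2=13 → n
h(7): 7+2=9 → j
c(2): 2+2=4 → e
q(16): 16+2=18 → s
m(12): 12+2=14 → o
j(9): 9+2=11 → l
j(9): 9+2=11 → l
x(23): 23+2=25 → z
l(11): 11+2=13 → n

cnjesollzn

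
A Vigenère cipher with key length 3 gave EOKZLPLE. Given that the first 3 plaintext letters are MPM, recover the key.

SZY

Subtract each crib letter from the matching ciphertext letter (mod 26):
E(4)−M(12)=-8≡18 → S
O(14)−P(15)=-1≡25 → Z
K(10)−M(12)=-2≡24 → Y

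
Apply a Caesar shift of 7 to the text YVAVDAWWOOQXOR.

FCHCKHDDVVXEVY

Y(24): 24+7=31≡5 → F
V(21): 21+7=28≡2 → C
A(0): 0+7=7 → H
V(21): 21+7=28≡2 → C
D(3): 3+7=10 → K
A(0): 0+7=7 → H
W(22): 22+7=29≡3 → D
W(22): 22+7=29≡3 → D
O(14): 14+7=21 → V
O(14): 14+7=21 → V
Q(16): 16+7=23 → X
X(23): 23+7=30≡4 → E
O(14): 14+7=21 → V
R(17): 17+7=24 → Y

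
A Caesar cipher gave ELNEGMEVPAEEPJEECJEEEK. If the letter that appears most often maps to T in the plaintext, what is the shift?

11

The most frequent ciphertext letter is E (appears 10 times).
E is position 4; T is position 19.
Shift = -15≡11.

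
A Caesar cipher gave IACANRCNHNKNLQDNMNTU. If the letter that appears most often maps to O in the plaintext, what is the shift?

The most frequent ciphertext letter is N (appears 6 times).
N is position 13; O is position 14.
Shift = -1≡25.

25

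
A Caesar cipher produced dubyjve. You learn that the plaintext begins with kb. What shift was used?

From the crib: d(3)−k(10)=-7≡19, so the shift is 19.

19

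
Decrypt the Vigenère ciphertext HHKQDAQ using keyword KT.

XOAXTHG

Repeat the key across the ciphertext: KTKTKTK
H(7)−K(10): -3≡23 → X
H(7)−T(19): -12≡14 → O
K(10)−K(10): 0 → A
Q(16)−T(19): -3≡23 → X
D(3)−K(10): -7≡19 → T
A(0)−T(19): -19≡7 → H
Q(16)−K(10): 6 → G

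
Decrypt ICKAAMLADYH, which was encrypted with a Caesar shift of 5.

DXFVVHGVYTC

I(8): 8−5=3 → D
C(2): 2−5=-3≡23 → X
K(10): 10−5=5 → F
A(0): 0−5=-5≡21 → V
A(0): 0−5=-5≡21 → V
M(12): 12−5=7 → H
L(11): 11−5=6 → G
A(0): 0−5=-5≡21 → V
D(3): 3−5=-2≡24 → Y
Y(24): 24−5=19 → T
H(7): 7−5=2 → C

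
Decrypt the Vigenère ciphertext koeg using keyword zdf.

llzh

Repeat the key across the ciphertext: zdfz
k(10)−z(25): -15≡11 → l
o(14)−d(3): 11 → l
e(4)−f(5): -1≡25 → z
g(6)−z(25): -19≡7 → h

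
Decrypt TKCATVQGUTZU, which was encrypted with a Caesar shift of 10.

JASQJLGWKJPK

T(19): 19−10=9 → J
K(10): 10−10=0 → A
C(2): 2−10=-8≡18 → S
A(0): 0−10=-10≡16 → Q
T(19): 19−10=9 → J
V(21): 21−10=11 → L
Q(16): 16−10=6 → G
G(6): 6−10=-4≡22 → W
U(20): 20−10=10 → K
T(19): 19−10=9 → J
Z(25): 25−10=15 → P
U(20): 20−10=10 → K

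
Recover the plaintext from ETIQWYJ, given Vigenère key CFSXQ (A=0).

COQTGWE

Repeat the key across the ciphertext: CFSXQCF
E(4)−C(2): 2 → C
T(19)−F(5): 14 → O
I(8)−S(18): -10≡16 → Q
Q(16)−X(23): -7≡19 → T
W(22)−Q(16): 6 → G
Y(24)−C(2): 22 → W
J(9)−F(5): 4 → E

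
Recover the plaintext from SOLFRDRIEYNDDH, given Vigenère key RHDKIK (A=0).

BHIVJTABBOFTMA

Repeat the key across the ciphertext: RHDKIKRHDKIKRH
S(18)−R(17): 1 → B
O(14)−H(7): 7 → H
L(11)−D(3): 8 → I
F(5)−K(10): -5≡21 → V
R(17)−I(8): 9 → J
D(3)−K(10): -7≡19 → T
R(17)−R(17): 0 → A
I(8)−H(7): 1 → B
E(4)−D(3): 1 → B
Y(24)−K(10): 14 → O
N(13)−I(8): 5 → F
D(3)−K(10): -7≡19 → T
D(3)−R(17): -14≡12 → M
H(7)−H(7): 0 → A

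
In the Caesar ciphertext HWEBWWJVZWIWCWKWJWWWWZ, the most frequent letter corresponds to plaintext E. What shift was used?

The most frequent ciphertext letter is W (appears 11 times).
W is position 22; E is position 4.
Shift = 18.

18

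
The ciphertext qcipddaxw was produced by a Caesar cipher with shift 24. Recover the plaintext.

sekrffczy

q(16): 16−24=-8≡18 → s
c(2): 2−24=-22≡4 → e
i(8): 8−24=-16≡10 → k
p(15): 15−24=-9≡17 → r
d(3): 3−24=-21≡5 → f
d(3): 3−24=-21≡5 → f
a(0): 0−24=-24≡2 → c
x(23): 23−24=-1≡25 → z
w(22): 22−24=-2≡24 → y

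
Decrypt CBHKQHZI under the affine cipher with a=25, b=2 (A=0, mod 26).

The inverse of 25 mod 26 is 25, since 25·25=625≡1. Apply D(y)=25·(y−2) mod 26:
C(2): 25·(2−2)=0 → A
B(1): 25·(1−2)=-25≡1 → B
H(7): 25·(7−2)=125≡21 → V
K(10): 25·(10−2)=200≡18 → S
Q(16): 25·(16−2)=350≡12 → M
H(7): 25·(7−2)=125≡21 → V
Z(25): 25·(25−2)=575≡3 → D
I(8): 25·(8−2)=150≡20 → U

ABVSMVDU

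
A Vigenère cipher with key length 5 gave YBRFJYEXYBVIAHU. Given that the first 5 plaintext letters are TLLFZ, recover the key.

Subtract each crib letter from the matching ciphertext letter (mod 26):
Y(24)−T(19)=5 → F
B(1)−L(11)=-10≡16 → Q
R(17)−L(11)=6 → G
F(5)−F(5)=0 → A
J(9)−Z(25)=-16≡10 → K

FQGAK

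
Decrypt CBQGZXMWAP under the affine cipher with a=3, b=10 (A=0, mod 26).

GXCQFNSEOT

The inverse of 3 mod 26 is 9, since 3·9=27≡1. Apply D(y)=9·(y−10) mod 26:
C(2): 9·(2−10)=-72≡6 → G
B(1): 9·(1−10)=-81≡23 → X
Q(16): 9·(16−10)=54≡2 → C
G(6): 9·(6−10)=-36≡16 → Q
Z(25): 9·(25−10)=135≡5 → F
X(23): 9·(23−10)=117≡13 → N
M(12): 9·(12−10)=18 → S
W(22): 9·(22−10)=108≡4 → E
A(0): 9·(0−10)=-90≡14 → O
P(15): 9·(15−10)=45≡19 → T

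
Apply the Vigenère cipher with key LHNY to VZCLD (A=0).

Repeat the key across the message: LHNYL
V(21)+L(11): 32≡6 → G
Z(25)+H(7): 32≡6 → G
C(2)+N(13): 15 → P
L(11)+Y(24): 35≡9 → J
D(3)+L(11): 14 → O

GGPJO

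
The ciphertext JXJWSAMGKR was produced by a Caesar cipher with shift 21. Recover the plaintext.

OCOBXFRLPW

J(9): 9−21=-12≡14 → O
X(23): 23−21=2 → C
J(9): 9−21=-12≡14 → O
W(22): 22−21=1 → B
S(18): 18−21=-3≡23 → X
A(0): 0−21=-21≡5 → F
M(12): 12−21=-9≡17 → R
G(6): 6−21=-15≡11 → L
K(10): 10−21=-11≡15 → P
R(17): 17−21=-4≡22 → W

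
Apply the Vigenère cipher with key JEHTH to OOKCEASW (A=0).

XSRVLJWD

Repeat the key across the message: JEHTHJEH
O(14)+J(9): 23 → X
O(14)+E(4): 18 → S
K(10)+H(7): 17 → R
C(2)+T(19): 21 → V
E(4)+H(7): 11 → L
A(0)+J(9): 9 → J
S(18)+E(4): 22 → W
W(22)+H(7): 29≡3 → D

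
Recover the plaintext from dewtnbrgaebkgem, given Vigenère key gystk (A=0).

Repeat the key across the ciphertext: gystkgystkgystk
d(3)−g(6): -3≡23 → x
e(4)−y(24): -20≡6 → g
w(22)−s(18): 4 → e
t(19)−t(19): 0 → a
n(13)−k(10): 3 → d
b(1)−g(6): -5≡21 → v
r(17)−y(24): -7≡19 → t
g(6)−s(18): -12≡14 → o
a(0)−t(19): -19≡7 → h
e(4)−k(10): -6≡20 → u
b(1)−g(6): -5≡21 → v
k(10)−y(24): -14≡12 → m
g(6)−s(18): -12≡14 → o
e(4)−t(19): -15≡11 → l
m(12)−k(10): 2 → c

xgeadvtohuvmolc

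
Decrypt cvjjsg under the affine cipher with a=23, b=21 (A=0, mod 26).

paeebf

The inverse of 23 mod 26 is 17, since 23·17=391≡1. Apply D(y)=17·(y−21) mod 26:
c(2): 17·(2−21)=-323≡15 → p
v(21): 17·(21−21)=0 → a
j(9): 17·(9−21)=-204≡4 → e
j(9): 17·(9−21)=-204≡4 → e
s(18): 17·(18−21)=-51≡1 → b
g(6): 17·(6−21)=-255≡5 → f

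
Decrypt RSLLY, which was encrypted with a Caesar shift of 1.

QRKKX

R(17): 17−1=16 → Q
S(18): 18−1=17 → R
L(11): 11−1=10 → K
L(11): 11−1=10 → K
Y(24): 24−1=23 → X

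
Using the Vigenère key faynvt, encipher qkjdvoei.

Repeat the key across the message: faynvtfa
q(16)+f(5): 21 → v
k(10)+a(0): 10 → k
j(9)+y(24): 33≡7 → h
d(3)+n(13): 16 → q
v(21)+v(21): 42≡16 → q
o(14)+t(19): 33≡7 → h
e(4)+f(5): 9 → j
i(8)+a(0): 8 → i

vkhqqhji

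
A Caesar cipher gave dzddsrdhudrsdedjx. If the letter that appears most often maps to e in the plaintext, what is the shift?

25

The most frequent ciphertext letter is d (appears 7 times).
d is position 3; e is position 4.
Shift = -1≡25.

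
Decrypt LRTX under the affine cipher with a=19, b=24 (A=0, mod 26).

NBXP

The inverse of 19 mod 26 is 11, since 19·11=209≡1. Apply D(y)=11·(y−24) mod 26:
L(11): 11·(11−24)=-143≡13 → N
R(17): 11·(17−24)=-77≡1 → B
T(19): 11·(19−24)=-55≡23 → X
X(23): 11·(23−24)=-11≡15 → P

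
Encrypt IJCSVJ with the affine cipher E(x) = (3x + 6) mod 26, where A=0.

I(8): 3·8+6=30≡4 → E
J(9): 3·9+6=33≡7 → H
C(2): 3·2+6=12 → M
S(18): 3·18+6=60≡8 → I
V(21): 3·21+6=69≡17 → R
J(9): 3·9+6=33≡7 → H

EHMIRH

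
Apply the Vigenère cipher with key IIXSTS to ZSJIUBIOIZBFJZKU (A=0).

Repeat the key across the message: IIXSTSIIXSTSIIXS
Z(25)+I(8): 33≡7 → H
S(18)+I(8): 26≡0 → A
J(9)+X(23): 32≡6 → G
I(8)+S(18): 26≡0 → A
U(20)+T(19): 39≡13 → N
B(1)+S(18): 19 → T
I(8)+I(8): 16 → Q
O(14)+I(8): 22 → W
I(8)+X(23): 31≡5 → F
Z(25)+S(18): 43≡17 → R
B(1)+T(19): 20 → U
F(5)+S(18): 23 → X
J(9)+I(8): 17 → R
Z(25)+I(8): 33≡7 → H
K(10)+X(23): 33≡7 → H
U(20)+S(18): 38≡12 → M

HAGANTQWFRUXRHHM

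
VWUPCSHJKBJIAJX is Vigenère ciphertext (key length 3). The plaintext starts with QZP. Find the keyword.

FXF

Subtract each crib letter from the matching ciphertext letter (mod 26):
V(21)−Q(16)=5 → F
W(22)−Z(25)=-3≡23 → X
U(20)−P(15)=5 → F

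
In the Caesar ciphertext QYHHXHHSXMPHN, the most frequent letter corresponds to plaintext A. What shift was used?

7

The most frequent ciphertext letter is H (appears 5 times).
H is position 7; A is position 0.
Shift = 7.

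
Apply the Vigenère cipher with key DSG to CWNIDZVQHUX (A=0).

Repeat the key across the message: DSGDSGDSGDS
C(2)+D(3): 5 → F
W(22)+S(18): 40≡14 → O
N(13)+G(6): 19 → T
I(8)+D(3): 11 → L
D(3)+S(18): 21 → V
Z(25)+G(6): 31≡5 → F
V(21)+D(3): 24 → Y
Q(16)+S(18): 34≡8 → I
H(7)+G(6): 13 → N
U(20)+D(3): 23 → X
X(23)+S(18): 41≡15 → P

FOTLVFYINXP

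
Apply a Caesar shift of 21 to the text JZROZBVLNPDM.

J(9): 9+21=30≡4 → E
Z(25): 25+21=46≡20 → U
R(17): 17+21=38≡12 → M
O(14): 14+21=35≡9 → J
Z(25): 25+21=46≡20 → U
B(1): 1+21=22 → W
V(21): 21+21=42≡16 → Q
L(11): 11+21=32≡6 → G
N(13): 13+21=34≡8 → I
P(15): 15+21=36≡10 → K
D(3): 3+21=24 → Y
M(12): 12+21=33≡7 → H

EUMJUWQGIKYH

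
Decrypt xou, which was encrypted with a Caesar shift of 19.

x(23): 23−19=4 → e
o(14): 14−19=-5≡21 → v
u(20): 20−19=1 → b

evb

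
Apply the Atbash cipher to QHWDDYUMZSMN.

Q(16) → J(9)
H(7) → S(18)
W(22) → D(3)
D(3) → W(22)
D(3) → W(22)
Y(24) → B(1)
U(20) → F(5)
M(12) → N(13)
Z(25) → A(0)
S(18) → H(7)
M(12) → N(13)
N(13) → M(12)

JSDWWBFNAHNM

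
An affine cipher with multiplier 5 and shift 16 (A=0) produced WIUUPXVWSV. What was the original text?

The inverse of 5 mod 26 is 21, since 5·21=105≡1. Apply D(y)=21·(y−16) mod 26:
W(22): 21·(22−16)=126≡22 → W
I(8): 21·(8−16)=-168≡14 → O
U(20): 21·(20−16)=84≡6 → G
U(20): 21·(20−16)=84≡6 → G
P(15): 21·(15−16)=-21≡5 → F
X(23): 21·(23−16)=147≡17 → R
V(21): 21·(21−16)=105≡1 → B
W(22): 21·(22−16)=126≡22 → W
S(18): 21·(18−16)=42≡16 → Q
V(21): 21·(21−16)=105≡1 → B

WOGGFRBWQB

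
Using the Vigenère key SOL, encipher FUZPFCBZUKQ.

Repeat the key across the message: SOLSOLSOLSO
F(5)+S(18): 23 → X
U(20)+O(14): 34≡8 → I
Z(25)+L(11): 36≡10 → K
P(15)+S(18): 33≡7 → H
F(5)+O(14): 19 → T
C(2)+L(11): 13 → N
B(1)+S(18): 19 → T
Z(25)+O(14): 39≡13 → N
U(20)+L(11): 31≡5 → F
K(10)+S(18): 28≡2 → C
Q(16)+O(14): 30≡4 → E

XIKHTNTNFCE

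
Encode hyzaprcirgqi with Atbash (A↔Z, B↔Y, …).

sbazkixritjr

h(7) → s(18)
y(24) → b(1)
z(25) → a(0)
a(0) → z(25)
p(15) → k(10)
r(17) → i(8)
c(2) → x(23)
i(8) → r(17)
r(17) → i(8)
g(6) → t(19)
q(16) → j(9)
i(8) → r(17)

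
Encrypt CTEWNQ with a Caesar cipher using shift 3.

FWHZQT

C(2): 2+3=5 → F
T(19): 19+3=22 → W
E(4): 4+3=7 → H
W(22): 22+3=25 → Z
N(13): 13+3=16 → Q
Q(16): 16+3=19 → T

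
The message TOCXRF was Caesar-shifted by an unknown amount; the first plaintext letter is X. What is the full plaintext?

XSGBVJ

From the crib: T(19)−X(23)=-4≡22, so the shift is 22.
Subtract 22 from each ciphertext letter:
T(19): 19−22=-3≡23 → X
O(14): 14−22=-8≡18 → S
C(2): 2−22=-20≡6 → G
X(23): 23−22=1 → B
R(17): 17−22=-5≡21 → V
F(5): 5−22=-17≡9 → J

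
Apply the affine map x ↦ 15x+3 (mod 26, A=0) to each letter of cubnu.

hrsqr

c(2): 15·2+3=33≡7 → h
u(20): 15·20+3=303≡17 → r
b(1): 15·1+3=18 → s
n(13): 15·13+3=198≡16 → q
u(20): 15·20+3=303≡17 → r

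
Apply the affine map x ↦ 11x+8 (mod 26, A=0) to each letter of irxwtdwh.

i(8): 11·8+8=96≡18 → s
r(17): 11·17+8=195≡13 → n
x(23): 11·23+8=261≡1 → b
w(22): 11·22+8=250≡16 → q
t(19): 11·19+8=217≡9 → j
d(3): 11·3+8=41≡15 → p
w(22): 11·22+8=250≡16 → q
h(7): 11·7+8=85≡7 → h

snbqjpqh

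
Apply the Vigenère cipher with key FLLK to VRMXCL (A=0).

Repeat the key across the message: FLLKFL
V(21)+F(5): 26≡0 → A
R(17)+L(11): 28≡2 → C
M(12)+L(11): 23 → X
X(23)+K(10): 33≡7 → H
C(2)+F(5): 7 → H
L(11)+L(11): 22 → W

ACXHHW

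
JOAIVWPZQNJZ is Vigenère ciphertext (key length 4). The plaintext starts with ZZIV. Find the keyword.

Subtract each crib letter from the matching ciphertext letter (mod 26):
J(9)−Z(25)=-16≡10 → K
O(14)−Z(25)=-11≡15 → P
A(0)−I(8)=-8≡18 → S
I(8)−V(21)=-13≡13 → N

KPSN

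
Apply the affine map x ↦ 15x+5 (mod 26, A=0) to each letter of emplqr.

e(4): 15·4+5=65≡13 → n
m(12): 15·12+5=185≡3 → d
p(15): 15·15+5=230≡22 → w
l(11): 15·11+5=170≡14 → o
q(16): 15·16+5=245≡11 → l
r(17): 15·17+5=260≡0 → a

ndwola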